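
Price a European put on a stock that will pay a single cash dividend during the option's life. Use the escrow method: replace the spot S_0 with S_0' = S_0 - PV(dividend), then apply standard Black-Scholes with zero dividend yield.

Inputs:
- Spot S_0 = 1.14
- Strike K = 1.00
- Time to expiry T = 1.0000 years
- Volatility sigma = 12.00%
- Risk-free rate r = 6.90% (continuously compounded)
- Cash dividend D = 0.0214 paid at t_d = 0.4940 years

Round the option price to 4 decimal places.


PV(D) = D * exp(-r * t_d) = 0.0214 * 0.96648838 = 0.02068285
S_0' = S_0 - PV(D) = 1.1400 - 0.02068285 = 1.11931715
d1 = (ln(S_0'/K) + (r + sigma^2/2)*T) / (sigma*sqrt(T)) = 1.57432342
d2 = d1 - sigma*sqrt(T) = 1.45432342
exp(-rT) = 0.93332668
N(-d1) = 0.05770635; N(-d2) = 0.07292833
P = K * exp(-rT) * N(-d2) - S_0' * N(-d1) = 1.0000 * 0.93332668 * 0.07292833 - 1.11931715 * 0.05770635 = 0.0035

Answer: Price = 0.0035


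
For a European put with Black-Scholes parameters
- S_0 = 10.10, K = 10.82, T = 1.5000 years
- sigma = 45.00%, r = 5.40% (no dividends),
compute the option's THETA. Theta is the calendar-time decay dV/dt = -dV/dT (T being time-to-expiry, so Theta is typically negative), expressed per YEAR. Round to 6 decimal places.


d1 = 0.2975933179; d2 = -0.2535418742
phi(d1) = 0.3816621733; exp(-qT) = 1.0000000000; exp(-rT) = 0.9221936914
Theta = -S*exp(-qT)*phi(d1)*sigma/(2*sqrt(T)) + r*K*exp(-rT)*N(-d2) - q*S*exp(-qT)*N(-d1)
N(-d1) = 0.3830067876; N(-d2) = 0.6000752465; sqrt(T) = 1.2247448714
Term 1 = -10.1000 * 1.0000000000 * 0.3816621733 * 0.4500 / (2 * 1.2247448714) = -0.7081697659
Term 2 = 0.0540 * 10.8200 * 0.9221936914 * 0.6000752465 = 0.3233321423
Term 3 = 0 (no dividend yield, q = 0)
Theta = -0.7081697659 + (0.3233321423) + (0.0000000000) = -0.384838

Answer: Theta = -0.384838


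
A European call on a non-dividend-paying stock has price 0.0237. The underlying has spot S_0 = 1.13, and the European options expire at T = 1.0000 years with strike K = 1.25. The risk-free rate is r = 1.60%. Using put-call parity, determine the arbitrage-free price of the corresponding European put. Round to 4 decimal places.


Put-call parity: C - P = S_0 * exp(-qT) - K * exp(-rT).
S_0 * exp(-qT) = 1.1300 * 1.00000000 = 1.13000000
K * exp(-rT) = 1.2500 * 0.98412732 = 1.23015915
P = C - S*exp(-qT) + K*exp(-rT)
P = 0.0237 - 1.13000000 + 1.23015915 = 0.1239

Answer: Put price = 0.1239


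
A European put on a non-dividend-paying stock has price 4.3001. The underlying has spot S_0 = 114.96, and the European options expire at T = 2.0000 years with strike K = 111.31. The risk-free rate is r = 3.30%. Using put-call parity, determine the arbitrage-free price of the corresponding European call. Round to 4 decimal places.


Put-call parity: C - P = S_0 * exp(-qT) - K * exp(-rT).
S_0 * exp(-qT) = 114.9600 * 1.00000000 = 114.96000000
K * exp(-rT) = 111.3100 * 0.93613086 = 104.20072650
C = P + S*exp(-qT) - K*exp(-rT)
C = 4.3001 + 114.96000000 - 104.20072650 = 15.0594

Answer: Call price = 15.0594


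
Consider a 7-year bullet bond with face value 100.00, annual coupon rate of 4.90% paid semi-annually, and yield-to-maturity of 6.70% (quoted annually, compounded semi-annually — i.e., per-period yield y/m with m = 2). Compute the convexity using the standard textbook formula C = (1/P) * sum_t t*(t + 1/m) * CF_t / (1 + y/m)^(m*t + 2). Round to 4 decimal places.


Answer: Convexity = 39.4302

Derivation:
Coupon per period c = face * coupon_rate / m = 2.450000
Periods per year m = 2; per-period yield y/m = 0.033500
Number of cashflows N = 14
Cashflows (t years, CF_t, discount factor 1/(1+y/m)^(m*t), PV):
  t = 0.5000: CF_t = 2.450000, DF = 0.967586, PV = 2.370585
  t = 1.0000: CF_t = 2.450000, DF = 0.936222, PV = 2.293745
  t = 1.5000: CF_t = 2.450000, DF = 0.905876, PV = 2.219395
  t = 2.0000: CF_t = 2.450000, DF = 0.876512, PV = 2.147455
  t = 2.5000: CF_t = 2.450000, DF = 0.848101, PV = 2.077848
  t = 3.0000: CF_t = 2.450000, DF = 0.820611, PV = 2.010496
  t = 3.5000: CF_t = 2.450000, DF = 0.794011, PV = 1.945327
  t = 4.0000: CF_t = 2.450000, DF = 0.768274, PV = 1.882271
  t = 4.5000: CF_t = 2.450000, DF = 0.743371, PV = 1.821259
  t = 5.0000: CF_t = 2.450000, DF = 0.719275, PV = 1.762225
  t = 5.5000: CF_t = 2.450000, DF = 0.695961, PV = 1.705104
  t = 6.0000: CF_t = 2.450000, DF = 0.673402, PV = 1.649834
  t = 6.5000: CF_t = 2.450000, DF = 0.651574, PV = 1.596356
  t = 7.0000: CF_t = 102.450000, DF = 0.630454, PV = 64.589992
Price P = sum_t PV_t = 90.071893
Convexity numerator sum_t t*(t + 1/m) * CF_t / (1+y/m)^(m*t + 2):
  t = 0.5000: term = 1.109698
  t = 1.0000: term = 3.221183
  t = 1.5000: term = 6.233543
  t = 2.0000: term = 10.052480
  t = 2.5000: term = 14.589956
  t = 3.0000: term = 19.763849
  t = 3.5000: term = 25.497629
  t = 4.0000: term = 31.720044
  t = 4.5000: term = 38.364833
  t = 5.0000: term = 45.370442
  t = 5.5000: term = 52.679758
  t = 6.0000: term = 60.239861
  t = 6.5000: term = 68.001778
  t = 7.0000: term = 3174.706424
Convexity = (1/P) * sum = 3551.551476 / 90.071893 = 39.430186


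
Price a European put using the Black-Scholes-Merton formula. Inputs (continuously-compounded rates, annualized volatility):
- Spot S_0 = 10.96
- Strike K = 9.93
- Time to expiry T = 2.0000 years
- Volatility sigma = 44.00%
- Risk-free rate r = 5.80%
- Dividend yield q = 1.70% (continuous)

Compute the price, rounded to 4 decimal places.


Answer: Price = 1.5944

Derivation:
d1 = (ln(S/K) + (r - q + 0.5*sigma^2) * T) / (sigma * sqrt(T)) = 0.60150971
d2 = d1 - sigma * sqrt(T) = -0.02074426
exp(-rT) = 0.89047522; exp(-qT) = 0.96657150
P = K * exp(-rT) * N(-d2) - S_0 * exp(-qT) * N(-d1)
N(-d1) = 0.27375027; N(-d2) = 0.50827517
P = 9.9300 * 0.89047522 * 0.50827517 - 10.9600 * 0.96657150 * 0.27375027 = 1.5944


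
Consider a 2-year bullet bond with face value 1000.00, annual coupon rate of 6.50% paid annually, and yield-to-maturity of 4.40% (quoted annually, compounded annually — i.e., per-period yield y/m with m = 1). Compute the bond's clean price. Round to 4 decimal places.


Coupon per period c = face * coupon_rate / m = 65.000000
Periods per year m = 1; per-period yield y/m = 0.044000
Number of cashflows N = 2
Cashflows (t years, CF_t, discount factor 1/(1+y/m)^(m*t), PV):
  t = 1.0000: CF_t = 65.000000, DF = 0.957854, PV = 62.260536
  t = 2.0000: CF_t = 1065.000000, DF = 0.917485, PV = 977.121592
Price P = sum_t PV_t = 1039.382129

Answer: Price = 1039.3821


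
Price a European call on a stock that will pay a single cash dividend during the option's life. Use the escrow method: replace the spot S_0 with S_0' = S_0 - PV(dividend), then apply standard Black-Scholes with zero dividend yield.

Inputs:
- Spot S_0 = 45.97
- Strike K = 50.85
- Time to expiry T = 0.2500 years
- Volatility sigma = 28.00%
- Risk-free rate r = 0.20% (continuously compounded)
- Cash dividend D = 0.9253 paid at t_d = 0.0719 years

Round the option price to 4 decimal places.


Answer: Price = 0.7195

Derivation:
PV(D) = D * exp(-r * t_d) = 0.9253 * 0.99985621 = 0.92516695
S_0' = S_0 - PV(D) = 45.9700 - 0.92516695 = 45.04483305
d1 = (ln(S_0'/K) + (r + sigma^2/2)*T) / (sigma*sqrt(T)) = -0.79229885
d2 = d1 - sigma*sqrt(T) = -0.93229885
exp(-rT) = 0.99950012
N(d1) = 0.21409322; N(d2) = 0.17559105
C = S_0' * N(d1) - K * exp(-rT) * N(d2) = 45.04483305 * 0.21409322 - 50.8500 * 0.99950012 * 0.17559105 = 0.7195


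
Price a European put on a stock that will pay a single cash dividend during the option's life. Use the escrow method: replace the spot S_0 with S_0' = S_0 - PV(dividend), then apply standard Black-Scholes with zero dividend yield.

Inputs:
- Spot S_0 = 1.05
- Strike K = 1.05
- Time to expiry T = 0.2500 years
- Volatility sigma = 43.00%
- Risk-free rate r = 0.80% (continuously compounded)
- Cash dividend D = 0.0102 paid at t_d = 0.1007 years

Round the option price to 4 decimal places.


PV(D) = D * exp(-r * t_d) = 0.0102 * 0.99919472 = 0.01019179
S_0' = S_0 - PV(D) = 1.0500 - 0.01019179 = 1.03980821
d1 = (ln(S_0'/K) + (r + sigma^2/2)*T) / (sigma*sqrt(T)) = 0.07143545
d2 = d1 - sigma*sqrt(T) = -0.14356455
exp(-rT) = 0.99800200
N(-d1) = 0.47152560; N(-d2) = 0.55707783
P = K * exp(-rT) * N(-d2) - S_0' * N(-d1) = 1.0500 * 0.99800200 * 0.55707783 - 1.03980821 * 0.47152560 = 0.0935

Answer: Price = 0.0935


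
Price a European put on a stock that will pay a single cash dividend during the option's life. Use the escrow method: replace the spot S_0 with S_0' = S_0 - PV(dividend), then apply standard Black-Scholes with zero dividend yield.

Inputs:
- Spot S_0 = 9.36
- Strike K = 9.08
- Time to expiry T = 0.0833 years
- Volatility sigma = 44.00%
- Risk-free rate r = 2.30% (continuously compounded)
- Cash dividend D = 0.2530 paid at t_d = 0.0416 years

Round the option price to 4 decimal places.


Answer: Price = 0.4380

Derivation:
PV(D) = D * exp(-r * t_d) = 0.2530 * 0.99904366 = 0.25275805
S_0' = S_0 - PV(D) = 9.3600 - 0.25275805 = 9.10724195
d1 = (ln(S_0'/K) + (r + sigma^2/2)*T) / (sigma*sqrt(T)) = 0.10217257
d2 = d1 - sigma*sqrt(T) = -0.02481908
exp(-rT) = 0.99808593
N(-d1) = 0.45930985; N(-d2) = 0.50990037
P = K * exp(-rT) * N(-d2) - S_0' * N(-d1) = 9.0800 * 0.99808593 * 0.50990037 - 9.10724195 * 0.45930985 = 0.4380


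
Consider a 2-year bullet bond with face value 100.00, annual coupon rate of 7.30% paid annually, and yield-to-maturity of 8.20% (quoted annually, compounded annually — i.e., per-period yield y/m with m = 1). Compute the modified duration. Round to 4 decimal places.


Coupon per period c = face * coupon_rate / m = 7.300000
Periods per year m = 1; per-period yield y/m = 0.082000
Number of cashflows N = 2
Cashflows (t years, CF_t, discount factor 1/(1+y/m)^(m*t), PV):
  t = 1.0000: CF_t = 7.300000, DF = 0.924214, PV = 6.746765
  t = 2.0000: CF_t = 107.300000, DF = 0.854172, PV = 91.652687
Price P = sum_t PV_t = 98.399452
First compute Macaulay numerator sum_t t * PV_t:
  t * PV_t at t = 1.0000: 6.746765
  t * PV_t at t = 2.0000: 183.305373
Macaulay duration D = 190.052139 / 98.399452 = 1.931435
Modified duration = D / (1 + y/m) = 1.931435 / (1 + 0.082000) = 1.785060

Answer: Modified duration = 1.7851


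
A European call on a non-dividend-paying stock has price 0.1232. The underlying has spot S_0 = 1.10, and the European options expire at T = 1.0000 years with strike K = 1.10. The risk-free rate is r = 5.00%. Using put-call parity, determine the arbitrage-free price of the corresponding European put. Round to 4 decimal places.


Answer: Put price = 0.0696

Derivation:
Put-call parity: C - P = S_0 * exp(-qT) - K * exp(-rT).
S_0 * exp(-qT) = 1.1000 * 1.00000000 = 1.10000000
K * exp(-rT) = 1.1000 * 0.95122942 = 1.04635237
P = C - S*exp(-qT) + K*exp(-rT)
P = 0.1232 - 1.10000000 + 1.04635237 = 0.0696


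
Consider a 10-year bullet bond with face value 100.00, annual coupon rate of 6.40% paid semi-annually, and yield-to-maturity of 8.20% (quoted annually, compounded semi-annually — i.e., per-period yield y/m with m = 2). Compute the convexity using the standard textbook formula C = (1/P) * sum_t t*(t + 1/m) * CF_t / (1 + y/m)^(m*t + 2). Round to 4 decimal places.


Answer: Convexity = 63.5784

Derivation:
Coupon per period c = face * coupon_rate / m = 3.200000
Periods per year m = 2; per-period yield y/m = 0.041000
Number of cashflows N = 20
Cashflows (t years, CF_t, discount factor 1/(1+y/m)^(m*t), PV):
  t = 0.5000: CF_t = 3.200000, DF = 0.960615, PV = 3.073967
  t = 1.0000: CF_t = 3.200000, DF = 0.922781, PV = 2.952899
  t = 1.5000: CF_t = 3.200000, DF = 0.886437, PV = 2.836598
  t = 2.0000: CF_t = 3.200000, DF = 0.851524, PV = 2.724878
  t = 2.5000: CF_t = 3.200000, DF = 0.817987, PV = 2.617558
  t = 3.0000: CF_t = 3.200000, DF = 0.785770, PV = 2.514465
  t = 3.5000: CF_t = 3.200000, DF = 0.754823, PV = 2.415432
  t = 4.0000: CF_t = 3.200000, DF = 0.725094, PV = 2.320300
  t = 4.5000: CF_t = 3.200000, DF = 0.696536, PV = 2.228915
  t = 5.0000: CF_t = 3.200000, DF = 0.669103, PV = 2.141128
  t = 5.5000: CF_t = 3.200000, DF = 0.642750, PV = 2.056799
  t = 6.0000: CF_t = 3.200000, DF = 0.617435, PV = 1.975792
  t = 6.5000: CF_t = 3.200000, DF = 0.593117, PV = 1.897975
  t = 7.0000: CF_t = 3.200000, DF = 0.569757, PV = 1.823223
  t = 7.5000: CF_t = 3.200000, DF = 0.547317, PV = 1.751415
  t = 8.0000: CF_t = 3.200000, DF = 0.525761, PV = 1.682435
  t = 8.5000: CF_t = 3.200000, DF = 0.505054, PV = 1.616172
  t = 9.0000: CF_t = 3.200000, DF = 0.485162, PV = 1.552519
  t = 9.5000: CF_t = 3.200000, DF = 0.466054, PV = 1.491372
  t = 10.0000: CF_t = 103.200000, DF = 0.447698, PV = 46.202461
Price P = sum_t PV_t = 87.876303
Convexity numerator sum_t t*(t + 1/m) * CF_t / (1+y/m)^(m*t + 2):
  t = 0.5000: term = 1.418299
  t = 1.0000: term = 4.087317
  t = 1.5000: term = 7.852674
  t = 2.0000: term = 12.572325
  t = 2.5000: term = 18.115742
  t = 3.0000: term = 24.363150
  t = 3.5000: term = 31.204803
  t = 4.0000: term = 38.540309
  t = 4.5000: term = 46.277988
  t = 5.0000: term = 54.334280
  t = 5.5000: term = 62.633176
  t = 6.0000: term = 71.105693
  t = 6.5000: term = 79.689377
  t = 7.0000: term = 88.327840
  t = 7.5000: term = 96.970320
  t = 8.0000: term = 105.571273
  t = 8.5000: term = 114.089993
  t = 9.0000: term = 122.490245
  t = 9.5000: term = 130.739935
  t = 10.0000: term = 4476.648001
Convexity = (1/P) * sum = 5587.032740 / 87.876303 = 63.578377


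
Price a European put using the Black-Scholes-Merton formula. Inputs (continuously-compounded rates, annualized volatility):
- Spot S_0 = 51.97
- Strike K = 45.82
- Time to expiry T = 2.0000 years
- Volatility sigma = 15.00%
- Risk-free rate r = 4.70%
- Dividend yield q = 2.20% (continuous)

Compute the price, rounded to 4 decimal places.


Answer: Price = 1.0987

Derivation:
d1 = (ln(S/K) + (r - q + 0.5*sigma^2) * T) / (sigma * sqrt(T)) = 0.93548319
d2 = d1 - sigma * sqrt(T) = 0.72335115
exp(-rT) = 0.91028276; exp(-qT) = 0.95695396
P = K * exp(-rT) * N(-d2) - S_0 * exp(-qT) * N(-d1)
N(-d1) = 0.17476967; N(-d2) = 0.23473209
P = 45.8200 * 0.91028276 * 0.23473209 - 51.9700 * 0.95695396 * 0.17476967 = 1.0987


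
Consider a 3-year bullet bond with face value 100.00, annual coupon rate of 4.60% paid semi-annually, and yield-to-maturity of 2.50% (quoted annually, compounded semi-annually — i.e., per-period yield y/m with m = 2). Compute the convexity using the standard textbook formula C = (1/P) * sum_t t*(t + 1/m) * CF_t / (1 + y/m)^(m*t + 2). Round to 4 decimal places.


Answer: Convexity = 9.5243

Derivation:
Coupon per period c = face * coupon_rate / m = 2.300000
Periods per year m = 2; per-period yield y/m = 0.012500
Number of cashflows N = 6
Cashflows (t years, CF_t, discount factor 1/(1+y/m)^(m*t), PV):
  t = 0.5000: CF_t = 2.300000, DF = 0.987654, PV = 2.271605
  t = 1.0000: CF_t = 2.300000, DF = 0.975461, PV = 2.243560
  t = 1.5000: CF_t = 2.300000, DF = 0.963418, PV = 2.215862
  t = 2.0000: CF_t = 2.300000, DF = 0.951524, PV = 2.188506
  t = 2.5000: CF_t = 2.300000, DF = 0.939777, PV = 2.161487
  t = 3.0000: CF_t = 102.300000, DF = 0.928175, PV = 94.952290
Price P = sum_t PV_t = 106.033310
Convexity numerator sum_t t*(t + 1/m) * CF_t / (1+y/m)^(m*t + 2):
  t = 0.5000: term = 1.107931
  t = 1.0000: term = 3.282759
  t = 1.5000: term = 6.484462
  t = 2.0000: term = 10.674011
  t = 2.5000: term = 15.813350
  t = 3.0000: term = 972.533741
Convexity = (1/P) * sum = 1009.896253 / 106.033310 = 9.524330


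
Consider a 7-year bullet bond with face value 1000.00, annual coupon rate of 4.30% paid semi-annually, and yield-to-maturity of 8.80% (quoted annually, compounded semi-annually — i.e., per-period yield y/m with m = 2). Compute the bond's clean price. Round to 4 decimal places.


Coupon per period c = face * coupon_rate / m = 21.500000
Periods per year m = 2; per-period yield y/m = 0.044000
Number of cashflows N = 14
Cashflows (t years, CF_t, discount factor 1/(1+y/m)^(m*t), PV):
  t = 0.5000: CF_t = 21.500000, DF = 0.957854, PV = 20.593870
  t = 1.0000: CF_t = 21.500000, DF = 0.917485, PV = 19.725929
  t = 1.5000: CF_t = 21.500000, DF = 0.878817, PV = 18.894568
  t = 2.0000: CF_t = 21.500000, DF = 0.841779, PV = 18.098245
  t = 2.5000: CF_t = 21.500000, DF = 0.806302, PV = 17.335484
  t = 3.0000: CF_t = 21.500000, DF = 0.772320, PV = 16.604870
  t = 3.5000: CF_t = 21.500000, DF = 0.739770, PV = 15.905047
  t = 4.0000: CF_t = 21.500000, DF = 0.708592, PV = 15.234720
  t = 4.5000: CF_t = 21.500000, DF = 0.678728, PV = 14.592643
  t = 5.0000: CF_t = 21.500000, DF = 0.650122, PV = 13.977628
  t = 5.5000: CF_t = 21.500000, DF = 0.622722, PV = 13.388532
  t = 6.0000: CF_t = 21.500000, DF = 0.596477, PV = 12.824265
  t = 6.5000: CF_t = 21.500000, DF = 0.571339, PV = 12.283779
  t = 7.0000: CF_t = 1021.500000, DF = 0.547259, PV = 559.025205
Price P = sum_t PV_t = 768.484784

Answer: Price = 768.4848


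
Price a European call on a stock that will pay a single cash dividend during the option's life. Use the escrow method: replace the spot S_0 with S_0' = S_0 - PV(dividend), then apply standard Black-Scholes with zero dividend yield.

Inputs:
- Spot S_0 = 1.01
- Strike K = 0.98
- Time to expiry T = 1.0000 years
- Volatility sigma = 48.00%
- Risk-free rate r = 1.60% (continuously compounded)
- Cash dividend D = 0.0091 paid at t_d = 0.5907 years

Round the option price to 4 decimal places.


PV(D) = D * exp(-r * t_d) = 0.0091 * 0.99059332 = 0.00901440
S_0' = S_0 - PV(D) = 1.0100 - 0.00901440 = 1.00098560
d1 = (ln(S_0'/K) + (r + sigma^2/2)*T) / (sigma*sqrt(T)) = 0.31747463
d2 = d1 - sigma*sqrt(T) = -0.16252537
exp(-rT) = 0.98412732
N(d1) = 0.62455826; N(d2) = 0.43544608
C = S_0' * N(d1) - K * exp(-rT) * N(d2) = 1.00098560 * 0.62455826 - 0.9800 * 0.98412732 * 0.43544608 = 0.2052

Answer: Price = 0.2052


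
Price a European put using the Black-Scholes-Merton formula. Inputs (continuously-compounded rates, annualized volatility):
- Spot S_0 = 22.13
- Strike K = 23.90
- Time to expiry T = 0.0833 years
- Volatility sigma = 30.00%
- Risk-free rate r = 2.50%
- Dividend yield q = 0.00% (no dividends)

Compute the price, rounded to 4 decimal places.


d1 = (ln(S/K) + (r - q + 0.5*sigma^2) * T) / (sigma * sqrt(T)) = -0.82130999
d2 = d1 - sigma * sqrt(T) = -0.90789521
exp(-rT) = 0.99791967; exp(-qT) = 1.00000000
P = K * exp(-rT) * N(-d2) - S_0 * exp(-qT) * N(-d1)
N(-d1) = 0.79426514; N(-d2) = 0.81803321
P = 23.9000 * 0.99791967 * 0.81803321 - 22.1300 * 1.00000000 * 0.79426514 = 1.9332

Answer: Price = 1.9332


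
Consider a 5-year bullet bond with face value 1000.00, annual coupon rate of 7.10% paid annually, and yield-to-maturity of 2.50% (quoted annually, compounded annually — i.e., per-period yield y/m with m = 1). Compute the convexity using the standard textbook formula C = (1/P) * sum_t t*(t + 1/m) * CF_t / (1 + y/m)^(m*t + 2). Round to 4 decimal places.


Coupon per period c = face * coupon_rate / m = 71.000000
Periods per year m = 1; per-period yield y/m = 0.025000
Number of cashflows N = 5
Cashflows (t years, CF_t, discount factor 1/(1+y/m)^(m*t), PV):
  t = 1.0000: CF_t = 71.000000, DF = 0.975610, PV = 69.268293
  t = 2.0000: CF_t = 71.000000, DF = 0.951814, PV = 67.578822
  t = 3.0000: CF_t = 71.000000, DF = 0.928599, PV = 65.930558
  t = 4.0000: CF_t = 71.000000, DF = 0.905951, PV = 64.322496
  t = 5.0000: CF_t = 1071.000000, DF = 0.883854, PV = 946.607942
Price P = sum_t PV_t = 1213.708111
Convexity numerator sum_t t*(t + 1/m) * CF_t / (1+y/m)^(m*t + 2):
  t = 1.0000: term = 131.861116
  t = 2.0000: term = 385.934975
  t = 3.0000: term = 753.043853
  t = 4.0000: term = 1224.461550
  t = 5.0000: term = 27029.852003
Convexity = (1/P) * sum = 29525.153497 / 1213.708111 = 24.326404

Answer: Convexity = 24.3264


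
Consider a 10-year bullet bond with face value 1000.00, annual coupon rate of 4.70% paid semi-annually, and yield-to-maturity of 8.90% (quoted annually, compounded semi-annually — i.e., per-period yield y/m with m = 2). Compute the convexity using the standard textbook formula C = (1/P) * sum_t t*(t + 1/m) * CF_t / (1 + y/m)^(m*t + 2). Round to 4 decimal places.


Answer: Convexity = 67.4843

Derivation:
Coupon per period c = face * coupon_rate / m = 23.500000
Periods per year m = 2; per-period yield y/m = 0.044500
Number of cashflows N = 20
Cashflows (t years, CF_t, discount factor 1/(1+y/m)^(m*t), PV):
  t = 0.5000: CF_t = 23.500000, DF = 0.957396, PV = 22.498803
  t = 1.0000: CF_t = 23.500000, DF = 0.916607, PV = 21.540262
  t = 1.5000: CF_t = 23.500000, DF = 0.877556, PV = 20.622558
  t = 2.0000: CF_t = 23.500000, DF = 0.840168, PV = 19.743952
  t = 2.5000: CF_t = 23.500000, DF = 0.804374, PV = 18.902778
  t = 3.0000: CF_t = 23.500000, DF = 0.770104, PV = 18.097442
  t = 3.5000: CF_t = 23.500000, DF = 0.737294, PV = 17.326417
  t = 4.0000: CF_t = 23.500000, DF = 0.705883, PV = 16.588240
  t = 4.5000: CF_t = 23.500000, DF = 0.675809, PV = 15.881513
  t = 5.0000: CF_t = 23.500000, DF = 0.647017, PV = 15.204895
  t = 5.5000: CF_t = 23.500000, DF = 0.619451, PV = 14.557104
  t = 6.0000: CF_t = 23.500000, DF = 0.593060, PV = 13.936911
  t = 6.5000: CF_t = 23.500000, DF = 0.567793, PV = 13.343141
  t = 7.0000: CF_t = 23.500000, DF = 0.543603, PV = 12.774669
  t = 7.5000: CF_t = 23.500000, DF = 0.520443, PV = 12.230415
  t = 8.0000: CF_t = 23.500000, DF = 0.498270, PV = 11.709349
  t = 8.5000: CF_t = 23.500000, DF = 0.477042, PV = 11.210483
  t = 9.0000: CF_t = 23.500000, DF = 0.456718, PV = 10.732870
  t = 9.5000: CF_t = 23.500000, DF = 0.437260, PV = 10.275605
  t = 10.0000: CF_t = 1023.500000, DF = 0.418631, PV = 428.468561
Price P = sum_t PV_t = 725.645966
Convexity numerator sum_t t*(t + 1/m) * CF_t / (1+y/m)^(m*t + 2):
  t = 0.5000: term = 10.311279
  t = 1.0000: term = 29.615928
  t = 1.5000: term = 56.708335
  t = 2.0000: term = 90.487211
  t = 2.5000: term = 129.948124
  t = 3.0000: term = 174.176519
  t = 3.5000: term = 222.341176
  t = 4.0000: term = 273.688106
  t = 4.5000: term = 327.534833
  t = 5.0000: term = 383.265056
  t = 5.5000: term = 440.323664
  t = 6.0000: term = 498.212075
  t = 6.5000: term = 556.483887
  t = 7.0000: term = 614.740826
  t = 7.5000: term = 672.628956
  t = 8.0000: term = 729.835152
  t = 8.5000: term = 786.083817
  t = 9.0000: term = 841.133811
  t = 9.5000: term = 894.775609
  t = 10.0000: term = 41237.409088
Convexity = (1/P) * sum = 48969.703452 / 725.645966 = 67.484291


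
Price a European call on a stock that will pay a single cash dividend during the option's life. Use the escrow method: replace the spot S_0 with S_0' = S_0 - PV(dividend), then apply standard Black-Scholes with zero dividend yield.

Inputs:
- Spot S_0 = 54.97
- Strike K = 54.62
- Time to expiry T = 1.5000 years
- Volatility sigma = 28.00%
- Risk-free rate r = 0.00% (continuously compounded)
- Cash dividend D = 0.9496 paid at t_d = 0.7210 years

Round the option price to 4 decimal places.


Answer: Price = 7.0992

Derivation:
PV(D) = D * exp(-r * t_d) = 0.9496 * 1.00000000 = 0.94960000
S_0' = S_0 - PV(D) = 54.9700 - 0.94960000 = 54.02040000
d1 = (ln(S_0'/K) + (r + sigma^2/2)*T) / (sigma*sqrt(T)) = 0.13927576
d2 = d1 - sigma*sqrt(T) = -0.20365280
exp(-rT) = 1.00000000
N(d1) = 0.55538388; N(d2) = 0.41931241
C = S_0' * N(d1) - K * exp(-rT) * N(d2) = 54.02040000 * 0.55538388 - 54.6200 * 1.00000000 * 0.41931241 = 7.0992


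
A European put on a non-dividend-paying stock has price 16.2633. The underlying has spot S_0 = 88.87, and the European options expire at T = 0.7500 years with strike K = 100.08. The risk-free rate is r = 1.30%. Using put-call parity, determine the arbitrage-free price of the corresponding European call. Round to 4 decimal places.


Put-call parity: C - P = S_0 * exp(-qT) - K * exp(-rT).
S_0 * exp(-qT) = 88.8700 * 1.00000000 = 88.87000000
K * exp(-rT) = 100.0800 * 0.99029738 = 99.10896151
C = P + S*exp(-qT) - K*exp(-rT)
C = 16.2633 + 88.87000000 - 99.10896151 = 6.0243

Answer: Call price = 6.0243


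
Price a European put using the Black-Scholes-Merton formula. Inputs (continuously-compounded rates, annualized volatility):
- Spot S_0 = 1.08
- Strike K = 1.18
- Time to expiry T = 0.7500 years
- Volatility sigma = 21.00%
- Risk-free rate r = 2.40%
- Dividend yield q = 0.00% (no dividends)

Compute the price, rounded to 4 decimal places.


Answer: Price = 0.1266

Derivation:
d1 = (ln(S/K) + (r - q + 0.5*sigma^2) * T) / (sigma * sqrt(T)) = -0.29701041
d2 = d1 - sigma * sqrt(T) = -0.47887574
exp(-rT) = 0.98216103; exp(-qT) = 1.00000000
P = K * exp(-rT) * N(-d2) - S_0 * exp(-qT) * N(-d1)
N(-d1) = 0.61677072; N(-d2) = 0.68398649
P = 1.1800 * 0.98216103 * 0.68398649 - 1.0800 * 1.00000000 * 0.61677072 = 0.1266


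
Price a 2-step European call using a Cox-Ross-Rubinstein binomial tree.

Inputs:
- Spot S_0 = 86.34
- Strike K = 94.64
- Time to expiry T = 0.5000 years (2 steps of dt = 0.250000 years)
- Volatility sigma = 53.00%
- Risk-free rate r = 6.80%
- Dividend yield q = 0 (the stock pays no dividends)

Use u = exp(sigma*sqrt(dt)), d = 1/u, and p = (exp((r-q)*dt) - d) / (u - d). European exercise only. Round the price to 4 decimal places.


Answer: Price = V(0,0) = 10.9294

Derivation:
dt = T/N = 0.250000
u = exp(sigma*sqrt(dt)) = 1.303431; d = 1/u = 0.767206
p = (exp((r-q)*dt) - d) / (u - d) = 0.466109
Discount per step: exp(-r*dt) = 0.983144
Stock lattice S(k, i) with i counting down-moves:
  k=0: S(0,0) = 86.3400
  k=1: S(1,0) = 112.5382; S(1,1) = 66.2406
  k=2: S(2,0) = 146.6858; S(2,1) = 86.3400; S(2,2) = 50.8202
Terminal payoffs V(N, i) = max(S_T - K, 0):
  V(2,0) = 52.045816; V(2,1) = 0.000000; V(2,2) = 0.000000
Backward induction: V(k, i) = exp(-r*dt) * [p * V(k+1, i) + (1-p) * V(k+1, i+1)].
  V(1,0) = exp(-r*dt) * [p*52.045816 + (1-p)*0.000000] = 23.850111
  V(1,1) = exp(-r*dt) * [p*0.000000 + (1-p)*0.000000] = 0.000000
  V(0,0) = exp(-r*dt) * [p*23.850111 + (1-p)*0.000000] = 10.929367


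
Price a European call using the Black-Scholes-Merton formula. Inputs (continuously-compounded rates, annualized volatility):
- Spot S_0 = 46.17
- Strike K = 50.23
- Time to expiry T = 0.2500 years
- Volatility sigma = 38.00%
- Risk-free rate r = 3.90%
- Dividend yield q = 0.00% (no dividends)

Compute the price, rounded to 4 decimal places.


d1 = (ln(S/K) + (r - q + 0.5*sigma^2) * T) / (sigma * sqrt(T)) = -0.29727485
d2 = d1 - sigma * sqrt(T) = -0.48727485
exp(-rT) = 0.99029738; exp(-qT) = 1.00000000
C = S_0 * exp(-qT) * N(d1) - K * exp(-rT) * N(d2)
N(d1) = 0.38312834; N(d2) = 0.31303178
C = 46.1700 * 1.00000000 * 0.38312834 - 50.2300 * 0.99029738 * 0.31303178 = 2.1180

Answer: Price = 2.1180


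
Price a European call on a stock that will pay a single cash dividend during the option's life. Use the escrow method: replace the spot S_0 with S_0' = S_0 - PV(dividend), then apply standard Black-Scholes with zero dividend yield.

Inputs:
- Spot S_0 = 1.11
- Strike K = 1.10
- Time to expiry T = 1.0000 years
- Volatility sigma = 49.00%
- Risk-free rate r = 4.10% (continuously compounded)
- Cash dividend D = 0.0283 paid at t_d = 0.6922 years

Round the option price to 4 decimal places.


PV(D) = D * exp(-r * t_d) = 0.0283 * 0.97201874 = 0.02750813
S_0' = S_0 - PV(D) = 1.1100 - 0.02750813 = 1.08249187
d1 = (ln(S_0'/K) + (r + sigma^2/2)*T) / (sigma*sqrt(T)) = 0.29592957
d2 = d1 - sigma*sqrt(T) = -0.19407043
exp(-rT) = 0.95982913
N(d1) = 0.61635807; N(d2) = 0.42306037
C = S_0' * N(d1) - K * exp(-rT) * N(d2) = 1.08249187 * 0.61635807 - 1.1000 * 0.95982913 * 0.42306037 = 0.2205

Answer: Price = 0.2205


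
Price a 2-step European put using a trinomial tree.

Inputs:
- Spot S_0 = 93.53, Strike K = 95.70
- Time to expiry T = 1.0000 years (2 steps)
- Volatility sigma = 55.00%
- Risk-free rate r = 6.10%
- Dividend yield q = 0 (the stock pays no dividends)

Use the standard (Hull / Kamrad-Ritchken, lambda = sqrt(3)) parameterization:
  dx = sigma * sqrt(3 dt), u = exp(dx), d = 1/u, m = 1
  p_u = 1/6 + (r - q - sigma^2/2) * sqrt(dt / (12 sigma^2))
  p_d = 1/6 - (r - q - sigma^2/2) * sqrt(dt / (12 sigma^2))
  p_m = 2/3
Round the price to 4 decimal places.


Answer: Price = V(0,0) = 15.7624

Derivation:
dt = T/N = 0.500000; dx = sigma*sqrt(3*dt) = 0.673610
u = exp(dx) = 1.961304; d = 1/u = 0.509865
p_u = 0.133172, p_m = 0.666667, p_d = 0.200162
Discount per step: exp(-r*dt) = 0.969960
Stock lattice S(k, j) with j the centered position index:
  k=0: S(0,+0) = 93.5300
  k=1: S(1,-1) = 47.6877; S(1,+0) = 93.5300; S(1,+1) = 183.4408
  k=2: S(2,-2) = 24.3143; S(2,-1) = 47.6877; S(2,+0) = 93.5300; S(2,+1) = 183.4408; S(2,+2) = 359.7832
Terminal payoffs V(N, j) = max(K - S_T, 0):
  V(2,-2) = 71.385743; V(2,-1) = 48.012345; V(2,+0) = 2.170000; V(2,+1) = 0.000000; V(2,+2) = 0.000000
Backward induction: V(k, j) = exp(-r*dt) * [p_u * V(k+1, j+1) + p_m * V(k+1, j) + p_d * V(k+1, j-1)]
  V(1,-1) = exp(-r*dt) * [p_u*2.170000 + p_m*48.012345 + p_d*71.385743] = 45.186476
  V(1,+0) = exp(-r*dt) * [p_u*0.000000 + p_m*2.170000 + p_d*48.012345] = 10.724749
  V(1,+1) = exp(-r*dt) * [p_u*0.000000 + p_m*0.000000 + p_d*2.170000] = 0.421303
  V(0,+0) = exp(-r*dt) * [p_u*0.421303 + p_m*10.724749 + p_d*45.186476] = 15.762376


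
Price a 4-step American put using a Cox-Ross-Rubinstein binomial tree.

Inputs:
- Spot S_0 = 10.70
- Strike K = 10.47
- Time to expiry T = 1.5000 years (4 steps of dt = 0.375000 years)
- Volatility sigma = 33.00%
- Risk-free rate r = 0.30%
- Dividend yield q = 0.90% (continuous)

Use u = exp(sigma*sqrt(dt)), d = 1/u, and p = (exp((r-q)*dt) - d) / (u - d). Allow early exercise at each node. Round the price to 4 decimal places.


dt = T/N = 0.375000
u = exp(sigma*sqrt(dt)) = 1.223949; d = 1/u = 0.817027
p = (exp((r-q)*dt) - d) / (u - d) = 0.444127
Discount per step: exp(-r*dt) = 0.998876
Stock lattice S(k, i) with i counting down-moves:
  k=0: S(0,0) = 10.7000
  k=1: S(1,0) = 13.0963; S(1,1) = 8.7422
  k=2: S(2,0) = 16.0292; S(2,1) = 10.7000; S(2,2) = 7.1426
  k=3: S(3,0) = 19.6189; S(3,1) = 13.0963; S(3,2) = 8.7422; S(3,3) = 5.8357
  k=4: S(4,0) = 24.0125; S(4,1) = 16.0292; S(4,2) = 10.7000; S(4,3) = 7.1426; S(4,4) = 4.7679
Terminal payoffs V(N, i) = max(K - S_T, 0):
  V(4,0) = 0.000000; V(4,1) = 0.000000; V(4,2) = 0.000000; V(4,3) = 3.327392; V(4,4) = 5.702071
Backward induction: V(k, i) = exp(-r*dt) * [p * V(k+1, i) + (1-p) * V(k+1, i+1)]; then take max(V_cont, immediate exercise) for American.
  V(3,0) = exp(-r*dt) * [p*0.000000 + (1-p)*0.000000] = 0.000000; exercise = 0.000000; V(3,0) = max -> 0.000000
  V(3,1) = exp(-r*dt) * [p*0.000000 + (1-p)*0.000000] = 0.000000; exercise = 0.000000; V(3,1) = max -> 0.000000
  V(3,2) = exp(-r*dt) * [p*0.000000 + (1-p)*3.327392] = 1.847527; exercise = 1.727809; V(3,2) = max -> 1.847527
  V(3,3) = exp(-r*dt) * [p*3.327392 + (1-p)*5.702071] = 4.642185; exercise = 4.634295; V(3,3) = max -> 4.642185
  V(2,0) = exp(-r*dt) * [p*0.000000 + (1-p)*0.000000] = 0.000000; exercise = 0.000000; V(2,0) = max -> 0.000000
  V(2,1) = exp(-r*dt) * [p*0.000000 + (1-p)*1.847527] = 1.025835; exercise = 0.000000; V(2,1) = max -> 1.025835
  V(2,2) = exp(-r*dt) * [p*1.847527 + (1-p)*4.642185] = 3.397177; exercise = 3.327392; V(2,2) = max -> 3.397177
  V(1,0) = exp(-r*dt) * [p*0.000000 + (1-p)*1.025835] = 0.569592; exercise = 0.000000; V(1,0) = max -> 0.569592
  V(1,1) = exp(-r*dt) * [p*1.025835 + (1-p)*3.397177] = 2.341363; exercise = 1.727809; V(1,1) = max -> 2.341363
  V(0,0) = exp(-r*dt) * [p*0.569592 + (1-p)*2.341363] = 1.552723; exercise = 0.000000; V(0,0) = max -> 1.552723

Answer: Price = V(0,0) = 1.5527


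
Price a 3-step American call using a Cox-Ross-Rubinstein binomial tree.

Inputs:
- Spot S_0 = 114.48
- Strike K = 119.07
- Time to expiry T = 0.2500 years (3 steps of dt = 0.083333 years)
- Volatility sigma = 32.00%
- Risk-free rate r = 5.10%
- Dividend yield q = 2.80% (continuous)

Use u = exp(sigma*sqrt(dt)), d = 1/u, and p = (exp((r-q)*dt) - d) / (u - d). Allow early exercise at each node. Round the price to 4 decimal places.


Answer: Price = V(0,0) = 5.9921

Derivation:
dt = T/N = 0.083333
u = exp(sigma*sqrt(dt)) = 1.096777; d = 1/u = 0.911762
p = (exp((r-q)*dt) - d) / (u - d) = 0.487292
Discount per step: exp(-r*dt) = 0.995759
Stock lattice S(k, i) with i counting down-moves:
  k=0: S(0,0) = 114.4800
  k=1: S(1,0) = 125.5591; S(1,1) = 104.3785
  k=2: S(2,0) = 137.7103; S(2,1) = 114.4800; S(2,2) = 95.1684
  k=3: S(3,0) = 151.0375; S(3,1) = 125.5591; S(3,2) = 104.3785; S(3,3) = 86.7710
Terminal payoffs V(N, i) = max(S_T - K, 0):
  V(3,0) = 31.967517; V(3,1) = 6.489052; V(3,2) = 0.000000; V(3,3) = 0.000000
Backward induction: V(k, i) = exp(-r*dt) * [p * V(k+1, i) + (1-p) * V(k+1, i+1)]; then take max(V_cont, immediate exercise) for American.
  V(2,0) = exp(-r*dt) * [p*31.967517 + (1-p)*6.489052] = 18.824327; exercise = 18.640303; V(2,0) = max -> 18.824327
  V(2,1) = exp(-r*dt) * [p*6.489052 + (1-p)*0.000000] = 3.148652; exercise = 0.000000; V(2,1) = max -> 3.148652
  V(2,2) = exp(-r*dt) * [p*0.000000 + (1-p)*0.000000] = 0.000000; exercise = 0.000000; V(2,2) = max -> 0.000000
  V(1,0) = exp(-r*dt) * [p*18.824327 + (1-p)*3.148652] = 10.741532; exercise = 6.489052; V(1,0) = max -> 10.741532
  V(1,1) = exp(-r*dt) * [p*3.148652 + (1-p)*0.000000] = 1.527805; exercise = 0.000000; V(1,1) = max -> 1.527805
  V(0,0) = exp(-r*dt) * [p*10.741532 + (1-p)*1.527805] = 5.992059; exercise = 0.000000; V(0,0) = max -> 5.992059


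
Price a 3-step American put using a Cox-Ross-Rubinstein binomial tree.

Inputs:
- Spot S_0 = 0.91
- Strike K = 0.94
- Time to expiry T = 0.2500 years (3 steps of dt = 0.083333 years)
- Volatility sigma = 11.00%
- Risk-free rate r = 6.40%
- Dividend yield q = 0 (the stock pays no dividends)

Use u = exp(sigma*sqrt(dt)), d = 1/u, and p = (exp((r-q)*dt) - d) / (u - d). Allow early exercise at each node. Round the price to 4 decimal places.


Answer: Price = V(0,0) = 0.0320

Derivation:
dt = T/N = 0.083333
u = exp(sigma*sqrt(dt)) = 1.032264; d = 1/u = 0.968745
p = (exp((r-q)*dt) - d) / (u - d) = 0.576251
Discount per step: exp(-r*dt) = 0.994681
Stock lattice S(k, i) with i counting down-moves:
  k=0: S(0,0) = 0.9100
  k=1: S(1,0) = 0.9394; S(1,1) = 0.8816
  k=2: S(2,0) = 0.9697; S(2,1) = 0.9100; S(2,2) = 0.8540
  k=3: S(3,0) = 1.0010; S(3,1) = 0.9394; S(3,2) = 0.8816; S(3,3) = 0.8273
Terminal payoffs V(N, i) = max(K - S_T, 0):
  V(3,0) = 0.000000; V(3,1) = 0.000640; V(3,2) = 0.058442; V(3,3) = 0.112688
Backward induction: V(k, i) = exp(-r*dt) * [p * V(k+1, i) + (1-p) * V(k+1, i+1)]; then take max(V_cont, immediate exercise) for American.
  V(2,0) = exp(-r*dt) * [p*0.000000 + (1-p)*0.000640] = 0.000270; exercise = 0.000000; V(2,0) = max -> 0.000270
  V(2,1) = exp(-r*dt) * [p*0.000640 + (1-p)*0.058442] = 0.025000; exercise = 0.030000; V(2,1) = max -> 0.030000
  V(2,2) = exp(-r*dt) * [p*0.058442 + (1-p)*0.112688] = 0.080996; exercise = 0.085996; V(2,2) = max -> 0.085996
  V(1,0) = exp(-r*dt) * [p*0.000270 + (1-p)*0.030000] = 0.012799; exercise = 0.000640; V(1,0) = max -> 0.012799
  V(1,1) = exp(-r*dt) * [p*0.030000 + (1-p)*0.085996] = 0.053442; exercise = 0.058442; V(1,1) = max -> 0.058442
  V(0,0) = exp(-r*dt) * [p*0.012799 + (1-p)*0.058442] = 0.031970; exercise = 0.030000; V(0,0) = max -> 0.031970


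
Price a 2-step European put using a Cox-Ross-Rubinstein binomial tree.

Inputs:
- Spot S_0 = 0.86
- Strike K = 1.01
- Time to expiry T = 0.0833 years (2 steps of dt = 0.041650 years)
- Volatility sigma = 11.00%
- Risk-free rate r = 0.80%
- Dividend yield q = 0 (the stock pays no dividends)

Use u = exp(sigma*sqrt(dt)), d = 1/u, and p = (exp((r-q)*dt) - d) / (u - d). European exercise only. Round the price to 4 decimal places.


Answer: Price = V(0,0) = 0.1493

Derivation:
dt = T/N = 0.041650
u = exp(sigma*sqrt(dt)) = 1.022703; d = 1/u = 0.977801
p = (exp((r-q)*dt) - d) / (u - d) = 0.501810
Discount per step: exp(-r*dt) = 0.999667
Stock lattice S(k, i) with i counting down-moves:
  k=0: S(0,0) = 0.8600
  k=1: S(1,0) = 0.8795; S(1,1) = 0.8409
  k=2: S(2,0) = 0.8995; S(2,1) = 0.8600; S(2,2) = 0.8222
Terminal payoffs V(N, i) = max(K - S_T, 0):
  V(2,0) = 0.110507; V(2,1) = 0.150000; V(2,2) = 0.187759
Backward induction: V(k, i) = exp(-r*dt) * [p * V(k+1, i) + (1-p) * V(k+1, i+1)].
  V(1,0) = exp(-r*dt) * [p*0.110507 + (1-p)*0.150000] = 0.130139
  V(1,1) = exp(-r*dt) * [p*0.150000 + (1-p)*0.187759] = 0.168755
  V(0,0) = exp(-r*dt) * [p*0.130139 + (1-p)*0.168755] = 0.149327


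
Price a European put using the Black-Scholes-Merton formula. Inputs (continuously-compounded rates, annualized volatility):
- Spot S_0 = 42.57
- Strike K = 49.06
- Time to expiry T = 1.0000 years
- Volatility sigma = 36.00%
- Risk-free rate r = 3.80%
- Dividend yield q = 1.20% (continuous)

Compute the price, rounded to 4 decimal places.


Answer: Price = 9.2856

Derivation:
d1 = (ln(S/K) + (r - q + 0.5*sigma^2) * T) / (sigma * sqrt(T)) = -0.14192850
d2 = d1 - sigma * sqrt(T) = -0.50192850
exp(-rT) = 0.96271294; exp(-qT) = 0.98807171
P = K * exp(-rT) * N(-d2) - S_0 * exp(-qT) * N(-d1)
N(-d1) = 0.55643176; N(-d2) = 0.69214109
P = 49.0600 * 0.96271294 * 0.69214109 - 42.5700 * 0.98807171 * 0.55643176 = 9.2856


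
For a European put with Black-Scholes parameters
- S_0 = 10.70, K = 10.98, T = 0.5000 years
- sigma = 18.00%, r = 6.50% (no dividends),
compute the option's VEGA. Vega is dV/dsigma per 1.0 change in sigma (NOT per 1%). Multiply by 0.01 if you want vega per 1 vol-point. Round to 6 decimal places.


d1 = 0.1160307654; d2 = -0.0112484552
phi(d1) = 0.3962657914; exp(-qT) = 1.0000000000; exp(-rT) = 0.9680224498
Vega = S * exp(-qT) * phi(d1) * sqrt(T) = 10.7000 * 1.0000000000 * 0.3962657914 * 0.7071067812 = 2.998164

Answer: Vega = 2.998164


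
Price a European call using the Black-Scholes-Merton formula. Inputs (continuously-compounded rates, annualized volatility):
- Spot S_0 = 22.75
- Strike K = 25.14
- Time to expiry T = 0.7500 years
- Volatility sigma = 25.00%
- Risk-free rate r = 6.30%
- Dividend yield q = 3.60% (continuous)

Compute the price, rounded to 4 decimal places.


d1 = (ln(S/K) + (r - q + 0.5*sigma^2) * T) / (sigma * sqrt(T)) = -0.25961159
d2 = d1 - sigma * sqrt(T) = -0.47611794
exp(-rT) = 0.95384891; exp(-qT) = 0.97336124
C = S_0 * exp(-qT) * N(d1) - K * exp(-rT) * N(d2)
N(d1) = 0.39758170; N(d2) = 0.31699518
C = 22.7500 * 0.97336124 * 0.39758170 - 25.1400 * 0.95384891 * 0.31699518 = 1.2026

Answer: Price = 1.2026


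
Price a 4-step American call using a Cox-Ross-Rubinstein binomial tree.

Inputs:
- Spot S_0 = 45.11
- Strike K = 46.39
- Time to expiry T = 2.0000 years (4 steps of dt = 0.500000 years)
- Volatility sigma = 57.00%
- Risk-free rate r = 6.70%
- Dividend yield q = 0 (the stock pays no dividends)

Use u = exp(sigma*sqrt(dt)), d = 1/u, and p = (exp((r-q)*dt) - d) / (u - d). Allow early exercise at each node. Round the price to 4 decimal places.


dt = T/N = 0.500000
u = exp(sigma*sqrt(dt)) = 1.496383; d = 1/u = 0.668278
p = (exp((r-q)*dt) - d) / (u - d) = 0.441719
Discount per step: exp(-r*dt) = 0.967055
Stock lattice S(k, i) with i counting down-moves:
  k=0: S(0,0) = 45.1100
  k=1: S(1,0) = 67.5018; S(1,1) = 30.1460
  k=2: S(2,0) = 101.0086; S(2,1) = 45.1100; S(2,2) = 20.1459
  k=3: S(3,0) = 151.1476; S(3,1) = 67.5018; S(3,2) = 30.1460; S(3,3) = 13.4631
  k=4: S(4,0) = 226.1746; S(4,1) = 101.0086; S(4,2) = 45.1100; S(4,3) = 20.1459; S(4,4) = 8.9971
Terminal payoffs V(N, i) = max(S_T - K, 0):
  V(4,0) = 179.784633; V(4,1) = 54.618602; V(4,2) = 0.000000; V(4,3) = 0.000000; V(4,4) = 0.000000
Backward induction: V(k, i) = exp(-r*dt) * [p * V(k+1, i) + (1-p) * V(k+1, i+1)]; then take max(V_cont, immediate exercise) for American.
  V(3,0) = exp(-r*dt) * [p*179.784633 + (1-p)*54.618602] = 106.285878; exercise = 104.757555; V(3,0) = max -> 106.285878
  V(3,1) = exp(-r*dt) * [p*54.618602 + (1-p)*0.000000] = 23.331218; exercise = 21.111837; V(3,1) = max -> 23.331218
  V(3,2) = exp(-r*dt) * [p*0.000000 + (1-p)*0.000000] = 0.000000; exercise = 0.000000; V(3,2) = max -> 0.000000
  V(3,3) = exp(-r*dt) * [p*0.000000 + (1-p)*0.000000] = 0.000000; exercise = 0.000000; V(3,3) = max -> 0.000000
  V(2,0) = exp(-r*dt) * [p*106.285878 + (1-p)*23.331218] = 57.997991; exercise = 54.618602; V(2,0) = max -> 57.997991
  V(2,1) = exp(-r*dt) * [p*23.331218 + (1-p)*0.000000] = 9.966306; exercise = 0.000000; V(2,1) = max -> 9.966306
  V(2,2) = exp(-r*dt) * [p*0.000000 + (1-p)*0.000000] = 0.000000; exercise = 0.000000; V(2,2) = max -> 0.000000
  V(1,0) = exp(-r*dt) * [p*57.997991 + (1-p)*9.966306] = 30.155475; exercise = 21.111837; V(1,0) = max -> 30.155475
  V(1,1) = exp(-r*dt) * [p*9.966306 + (1-p)*0.000000] = 4.257269; exercise = 0.000000; V(1,1) = max -> 4.257269
  V(0,0) = exp(-r*dt) * [p*30.155475 + (1-p)*4.257269] = 15.179849; exercise = 0.000000; V(0,0) = max -> 15.179849

Answer: Price = V(0,0) = 15.1798
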